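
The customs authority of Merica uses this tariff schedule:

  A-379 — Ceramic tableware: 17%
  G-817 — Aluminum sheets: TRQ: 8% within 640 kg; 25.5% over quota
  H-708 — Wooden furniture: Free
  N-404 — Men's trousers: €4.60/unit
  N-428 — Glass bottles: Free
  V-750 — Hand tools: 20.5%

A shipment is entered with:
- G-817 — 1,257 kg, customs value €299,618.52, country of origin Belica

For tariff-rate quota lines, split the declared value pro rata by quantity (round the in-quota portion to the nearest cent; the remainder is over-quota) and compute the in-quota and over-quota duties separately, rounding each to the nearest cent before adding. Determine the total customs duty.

Line 1 (G-817, Belica, 1,257 kg, €299,618.52):
Code G-817 is under a tariff-rate quota (threshold 640 kg). In-quota: 640 kg at 8%; over-quota: 617 kg at 25.5%.
Pro-rata value split: in-quota = €299,618.52 × 640/1,257 = €152,550.40; over-quota = €299,618.52 − €152,550.40 = €147,068.12.
In-quota duty = €152,550.40 × 8% = €12,204.03. Over-quota duty = €147,068.12 × 25.5% = €37,502.37.
Line duty = €12,204.03 + €37,502.37 = €49,706.40.

€49,706.40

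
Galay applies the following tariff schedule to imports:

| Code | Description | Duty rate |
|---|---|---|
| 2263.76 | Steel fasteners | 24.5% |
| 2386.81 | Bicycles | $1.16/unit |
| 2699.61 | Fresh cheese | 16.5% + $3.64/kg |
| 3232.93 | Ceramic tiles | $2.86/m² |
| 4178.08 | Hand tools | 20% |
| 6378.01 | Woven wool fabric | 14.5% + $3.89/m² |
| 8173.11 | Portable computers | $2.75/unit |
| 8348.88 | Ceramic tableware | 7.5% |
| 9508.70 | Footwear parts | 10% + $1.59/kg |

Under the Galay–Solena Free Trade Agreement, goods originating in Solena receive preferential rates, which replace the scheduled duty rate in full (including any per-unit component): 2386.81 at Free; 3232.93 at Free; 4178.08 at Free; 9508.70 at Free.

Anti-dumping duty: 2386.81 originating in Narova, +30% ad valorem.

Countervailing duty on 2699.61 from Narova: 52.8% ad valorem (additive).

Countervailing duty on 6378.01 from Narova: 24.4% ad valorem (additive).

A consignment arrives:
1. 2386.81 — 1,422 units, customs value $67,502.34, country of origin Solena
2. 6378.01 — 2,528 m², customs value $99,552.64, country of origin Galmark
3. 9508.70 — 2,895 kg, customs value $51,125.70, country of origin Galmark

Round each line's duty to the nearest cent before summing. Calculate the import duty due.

$33,984.67

Line 1 (2386.81, Solena, 1,422 units, $67,502.34):
Base rate for 2386.81 is $1.16/unit.
Origin Solena qualifies under the Galay–Solena agreement and 2386.81 is covered: preferential rate Free applies instead.
The additional-duty order on 2386.81 targets Narova, not Solena; it does not apply.
Duty = $67,502.34 × 0% = $0.00.
Line 2 (6378.01, Galmark, 2,528 m², $99,552.64):
Base rate for 6378.01 is 14.5% + $3.89/m².
The additional-duty order on 6378.01 targets Narova, not Galmark; it does not apply.
Duty = $99,552.64 × 14.5% + 2,528 × $3.89 = $24,269.05.
Line 3 (9508.70, Galmark, 2,895 kg, $51,125.70):
Base rate for 9508.70 is 10% + $1.59/kg.
9508.70 has an FTA preferential rate, but origin Galmark is not Solena; base rate stands.
Duty = $51,125.70 × 10% + 2,895 × $1.59 = $9,715.62.
Total = $0.00 + $24,269.05 + $9,715.62 = $33,984.67.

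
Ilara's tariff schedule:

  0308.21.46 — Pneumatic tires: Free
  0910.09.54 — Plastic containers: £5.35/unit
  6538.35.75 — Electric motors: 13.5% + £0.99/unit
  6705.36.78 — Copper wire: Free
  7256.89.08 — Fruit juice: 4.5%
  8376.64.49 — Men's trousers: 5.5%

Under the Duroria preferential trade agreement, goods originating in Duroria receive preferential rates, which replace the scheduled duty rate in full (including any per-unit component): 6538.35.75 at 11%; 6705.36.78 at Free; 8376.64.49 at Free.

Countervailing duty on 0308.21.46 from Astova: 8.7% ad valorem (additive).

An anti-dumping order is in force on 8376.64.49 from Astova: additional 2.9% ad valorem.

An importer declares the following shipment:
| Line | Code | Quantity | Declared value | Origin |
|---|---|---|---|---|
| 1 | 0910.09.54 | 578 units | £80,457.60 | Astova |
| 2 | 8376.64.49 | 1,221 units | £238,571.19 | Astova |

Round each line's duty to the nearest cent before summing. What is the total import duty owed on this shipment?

£23,132.28

Line 1 (0910.09.54, Astova, 578 units, £80,457.60):
Base rate for 0910.09.54 is £5.35/unit.
Duty = 578 × £5.35 = £3,092.30.
Line 2 (8376.64.49, Astova, 1,221 units, £238,571.19):
Base rate for 8376.64.49 is 5.5%.
8376.64.49 has an FTA preferential rate, but origin Astova is not Duroria; base rate stands.
Additional duty on 8376.64.49 from Astova: +2.9%. Applied ad valorem rate: 5.5% + 2.9% = 8.4%.
Duty = £238,571.19 × 8.4% = £20,039.98.
Total = £3,092.30 + £20,039.98 = £23,132.28.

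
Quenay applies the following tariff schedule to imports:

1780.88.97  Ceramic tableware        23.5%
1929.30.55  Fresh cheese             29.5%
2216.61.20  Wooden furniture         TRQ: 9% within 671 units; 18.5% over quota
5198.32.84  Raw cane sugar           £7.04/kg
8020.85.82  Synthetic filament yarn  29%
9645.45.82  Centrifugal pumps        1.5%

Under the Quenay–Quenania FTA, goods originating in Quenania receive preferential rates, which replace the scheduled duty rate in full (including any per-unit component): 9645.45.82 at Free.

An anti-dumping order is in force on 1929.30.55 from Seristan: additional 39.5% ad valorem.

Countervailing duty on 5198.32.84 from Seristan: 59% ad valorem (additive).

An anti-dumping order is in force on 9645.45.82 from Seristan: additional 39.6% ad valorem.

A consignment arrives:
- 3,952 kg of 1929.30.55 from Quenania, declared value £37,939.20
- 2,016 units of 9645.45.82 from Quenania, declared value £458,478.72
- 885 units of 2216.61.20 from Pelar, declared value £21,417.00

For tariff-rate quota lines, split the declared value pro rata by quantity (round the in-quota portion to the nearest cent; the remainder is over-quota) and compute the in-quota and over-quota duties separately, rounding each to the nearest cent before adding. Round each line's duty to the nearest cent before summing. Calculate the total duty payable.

£13,611.58

Line 1 (1929.30.55, Quenania, 3,952 kg, £37,939.20):
Base rate for 1929.30.55 is 29.5%.
Origin Quenania is the FTA partner but 1929.30.55 is not on the preference list; base rate stands.
The additional-duty order on 1929.30.55 targets Seristan, not Quenania; it does not apply.
Duty = £37,939.20 × 29.5% = £11,192.06.
Line 2 (9645.45.82, Quenania, 2,016 units, £458,478.72):
Base rate for 9645.45.82 is 1.5%.
Origin Quenania qualifies under the Quenay–Quenania agreement and 9645.45.82 is covered: preferential rate Free applies instead.
The additional-duty order on 9645.45.82 targets Seristan, not Quenania; it does not apply.
Duty = £458,478.72 × 0% = £0.00.
Line 3 (2216.61.20, Pelar, 885 units, £21,417.00):
Code 2216.61.20 is under a tariff-rate quota (threshold 671 units). In-quota: 671 units at 9%; over-quota: 214 units at 18.5%.
Pro-rata value split: in-quota = £21,417.00 × 671/885 = £16,238.20; over-quota = £21,417.00 − £16,238.20 = £5,178.80.
In-quota duty = £16,238.20 × 9% = £1,461.44. Over-quota duty = £5,178.80 × 18.5% = £958.08.
Line duty = £1,461.44 + £958.08 = £2,419.52.
Total = £11,192.06 + £0.00 + £2,419.52 = £13,611.58.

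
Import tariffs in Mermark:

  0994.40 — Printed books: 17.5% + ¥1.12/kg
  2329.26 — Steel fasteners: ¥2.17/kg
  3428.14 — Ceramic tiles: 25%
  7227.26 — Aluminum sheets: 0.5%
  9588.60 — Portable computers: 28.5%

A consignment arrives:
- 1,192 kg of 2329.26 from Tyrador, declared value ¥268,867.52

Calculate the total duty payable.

Line 1 (2329.26, Tyrador, 1,192 kg, ¥268,867.52):
Base rate for 2329.26 is ¥2.17/kg.
Duty = 1,192 × ¥2.17 = ¥2,586.64.

¥2,586.64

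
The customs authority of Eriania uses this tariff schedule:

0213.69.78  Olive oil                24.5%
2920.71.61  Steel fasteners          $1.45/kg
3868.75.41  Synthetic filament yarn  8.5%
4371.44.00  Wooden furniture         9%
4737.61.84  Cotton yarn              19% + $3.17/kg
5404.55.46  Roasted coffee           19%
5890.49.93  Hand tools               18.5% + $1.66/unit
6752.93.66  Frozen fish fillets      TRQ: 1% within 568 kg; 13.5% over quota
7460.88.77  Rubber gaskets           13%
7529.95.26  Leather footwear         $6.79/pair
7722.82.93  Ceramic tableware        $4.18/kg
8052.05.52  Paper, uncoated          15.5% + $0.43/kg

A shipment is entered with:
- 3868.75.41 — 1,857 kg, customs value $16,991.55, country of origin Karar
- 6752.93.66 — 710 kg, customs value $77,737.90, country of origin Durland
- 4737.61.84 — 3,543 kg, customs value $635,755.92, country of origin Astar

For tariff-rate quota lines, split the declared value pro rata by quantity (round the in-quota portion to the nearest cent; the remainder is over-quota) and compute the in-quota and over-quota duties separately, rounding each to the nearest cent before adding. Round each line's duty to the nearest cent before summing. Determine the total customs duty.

$136,190.03

Line 1 (3868.75.41, Karar, 1,857 kg, $16,991.55):
Base rate for 3868.75.41 is 8.5%.
Duty = $16,991.55 × 8.5% = $1,444.28.
Line 2 (6752.93.66, Durland, 710 kg, $77,737.90):
Code 6752.93.66 is under a tariff-rate quota (threshold 568 kg). In-quota: 568 kg at 1%; over-quota: 142 kg at 13.5%.
Pro-rata value split: in-quota = $77,737.90 × 568/710 = $62,190.32; over-quota = $77,737.90 − $62,190.32 = $15,547.58.
In-quota duty = $62,190.32 × 1% = $621.90. Over-quota duty = $15,547.58 × 13.5% = $2,098.92.
Line duty = $621.90 + $2,098.92 = $2,720.82.
Line 3 (4737.61.84, Astar, 3,543 kg, $635,755.92):
Base rate for 4737.61.84 is 19% + $3.17/kg.
Duty = $635,755.92 × 19% + 3,543 × $3.17 = $132,024.93.
Total = $1,444.28 + $2,720.82 + $132,024.93 = $136,190.03.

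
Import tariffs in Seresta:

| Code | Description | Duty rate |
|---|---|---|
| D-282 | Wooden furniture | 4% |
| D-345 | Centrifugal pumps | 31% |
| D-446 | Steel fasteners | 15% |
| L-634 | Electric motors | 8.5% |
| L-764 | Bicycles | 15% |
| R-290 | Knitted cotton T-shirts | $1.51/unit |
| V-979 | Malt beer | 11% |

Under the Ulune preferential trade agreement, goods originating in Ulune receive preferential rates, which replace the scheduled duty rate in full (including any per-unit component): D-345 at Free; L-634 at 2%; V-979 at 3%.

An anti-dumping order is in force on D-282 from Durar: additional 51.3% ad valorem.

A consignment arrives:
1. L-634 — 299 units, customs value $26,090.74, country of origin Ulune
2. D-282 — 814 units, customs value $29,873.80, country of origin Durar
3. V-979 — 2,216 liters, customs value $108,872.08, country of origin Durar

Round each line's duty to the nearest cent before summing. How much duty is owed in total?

Line 1 (L-634, Ulune, 299 units, $26,090.74):
Base rate for L-634 is 8.5%.
Origin Ulune qualifies under the Seresta–Ulune agreement and L-634 is covered: preferential rate 2% applies instead.
Duty = $26,090.74 × 2% = $521.81.
Line 2 (D-282, Durar, 814 units, $29,873.80):
Base rate for D-282 is 4%.
Additional duty on D-282 from Durar: +51.3%. Applied ad valorem rate: 4% + 51.3% = 55.3%.
Duty = $29,873.80 × 55.3% = $16,520.21.
Line 3 (V-979, Durar, 2,216 liters, $108,872.08):
Base rate for V-979 is 11%.
V-979 has an FTA preferential rate, but origin Durar is not Ulune; base rate stands.
Duty = $108,872.08 × 11% = $11,975.93.
Total = $521.81 + $16,520.21 + $11,975.93 = $29,017.95.

$29,017.95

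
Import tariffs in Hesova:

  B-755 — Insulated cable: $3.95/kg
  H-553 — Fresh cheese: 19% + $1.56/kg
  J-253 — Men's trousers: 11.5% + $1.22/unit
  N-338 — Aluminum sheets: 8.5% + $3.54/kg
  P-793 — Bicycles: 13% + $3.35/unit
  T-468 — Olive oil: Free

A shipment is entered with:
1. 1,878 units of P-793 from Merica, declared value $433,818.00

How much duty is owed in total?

Line 1 (P-793, Merica, 1,878 units, $433,818.00):
Base rate for P-793 is 13% + $3.35/unit.
Duty = $433,818.00 × 13% + 1,878 × $3.35 = $62,687.64.

$62,687.64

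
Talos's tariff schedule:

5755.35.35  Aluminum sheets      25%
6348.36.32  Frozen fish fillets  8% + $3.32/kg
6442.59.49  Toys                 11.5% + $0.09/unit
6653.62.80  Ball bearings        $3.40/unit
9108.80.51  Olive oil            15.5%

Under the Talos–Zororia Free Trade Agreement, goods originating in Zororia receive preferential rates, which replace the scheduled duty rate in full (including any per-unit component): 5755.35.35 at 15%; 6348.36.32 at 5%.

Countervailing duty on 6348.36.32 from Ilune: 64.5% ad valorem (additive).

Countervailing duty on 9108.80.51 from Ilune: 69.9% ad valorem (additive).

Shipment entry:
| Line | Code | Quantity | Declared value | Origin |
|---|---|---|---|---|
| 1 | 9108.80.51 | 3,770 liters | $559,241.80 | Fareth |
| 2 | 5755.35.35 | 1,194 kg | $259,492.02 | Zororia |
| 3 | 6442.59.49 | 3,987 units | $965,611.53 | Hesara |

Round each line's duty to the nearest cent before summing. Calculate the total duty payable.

Line 1 (9108.80.51, Fareth, 3,770 liters, $559,241.80):
Base rate for 9108.80.51 is 15.5%.
The additional-duty order on 9108.80.51 targets Ilune, not Fareth; it does not apply.
Duty = $559,241.80 × 15.5% = $86,682.48.
Line 2 (5755.35.35, Zororia, 1,194 kg, $259,492.02):
Base rate for 5755.35.35 is 25%.
Origin Zororia qualifies under the Talos–Zororia agreement and 5755.35.35 is covered: preferential rate 15% applies instead.
Duty = $259,492.02 × 15% = $38,923.80.
Line 3 (6442.59.49, Hesara, 3,987 units, $965,611.53):
Base rate for 6442.59.49 is 11.5% + $0.09/unit.
Duty = $965,611.53 × 11.5% + 3,987 × $0.09 = $111,404.16.
Total = $86,682.48 + $38,923.80 + $111,404.16 = $237,010.44.

$237,010.44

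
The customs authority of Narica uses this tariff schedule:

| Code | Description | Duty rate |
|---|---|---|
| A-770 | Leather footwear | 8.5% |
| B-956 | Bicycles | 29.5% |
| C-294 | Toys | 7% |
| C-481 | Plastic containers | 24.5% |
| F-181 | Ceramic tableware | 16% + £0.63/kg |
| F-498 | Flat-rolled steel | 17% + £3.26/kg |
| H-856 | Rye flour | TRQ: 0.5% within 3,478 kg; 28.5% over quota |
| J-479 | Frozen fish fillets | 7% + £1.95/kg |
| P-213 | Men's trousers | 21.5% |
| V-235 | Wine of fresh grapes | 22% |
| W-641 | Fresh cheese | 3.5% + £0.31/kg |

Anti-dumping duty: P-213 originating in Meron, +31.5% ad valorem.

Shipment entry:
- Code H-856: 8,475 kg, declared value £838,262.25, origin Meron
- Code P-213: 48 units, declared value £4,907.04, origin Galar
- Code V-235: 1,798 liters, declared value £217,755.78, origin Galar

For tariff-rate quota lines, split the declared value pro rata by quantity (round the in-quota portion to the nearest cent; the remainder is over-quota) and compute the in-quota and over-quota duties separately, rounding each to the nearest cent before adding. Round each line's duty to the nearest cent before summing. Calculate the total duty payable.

Line 1 (H-856, Meron, 8,475 kg, £838,262.25):
Code H-856 is under a tariff-rate quota (threshold 3,478 kg). In-quota: 3,478 kg at 0.5%; over-quota: 4,997 kg at 28.5%.
Pro-rata value split: in-quota = £838,262.25 × 3,478/8,475 = £344,008.98; over-quota = £838,262.25 − £344,008.98 = £494,253.27.
In-quota duty = £344,008.98 × 0.5% = £1,720.04. Over-quota duty = £494,253.27 × 28.5% = £140,862.18.
Line duty = £1,720.04 + £140,862.18 = £142,582.22.
Line 2 (P-213, Galar, 48 units, £4,907.04):
Base rate for P-213 is 21.5%.
The additional-duty order on P-213 targets Meron, not Galar; it does not apply.
Duty = £4,907.04 × 21.5% = £1,055.01.
Line 3 (V-235, Galar, 1,798 liters, £217,755.78):
Base rate for V-235 is 22%.
Duty = £217,755.78 × 22% = £47,906.27.
Total = £142,582.22 + £1,055.01 + £47,906.27 = £191,543.50.

£191,543.50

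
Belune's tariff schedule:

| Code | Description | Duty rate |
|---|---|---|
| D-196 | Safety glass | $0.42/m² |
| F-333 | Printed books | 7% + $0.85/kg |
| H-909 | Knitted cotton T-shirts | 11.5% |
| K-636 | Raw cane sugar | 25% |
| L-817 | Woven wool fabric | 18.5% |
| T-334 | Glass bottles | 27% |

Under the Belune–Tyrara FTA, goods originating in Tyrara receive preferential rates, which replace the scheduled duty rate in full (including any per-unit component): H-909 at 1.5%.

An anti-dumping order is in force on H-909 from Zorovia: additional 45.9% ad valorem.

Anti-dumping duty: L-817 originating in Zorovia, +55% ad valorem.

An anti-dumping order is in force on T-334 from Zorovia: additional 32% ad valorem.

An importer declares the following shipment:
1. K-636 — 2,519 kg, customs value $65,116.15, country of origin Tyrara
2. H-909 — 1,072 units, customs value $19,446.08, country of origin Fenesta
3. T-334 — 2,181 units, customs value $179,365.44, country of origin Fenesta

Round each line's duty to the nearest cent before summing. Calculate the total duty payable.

Line 1 (K-636, Tyrara, 2,519 kg, $65,116.15):
Base rate for K-636 is 25%.
Origin Tyrara is the FTA partner but K-636 is not on the preference list; base rate stands.
Duty = $65,116.15 × 25% = $16,279.04.
Line 2 (H-909, Fenesta, 1,072 units, $19,446.08):
Base rate for H-909 is 11.5%.
H-909 has an FTA preferential rate, but origin Fenesta is not Tyrara; base rate stands.
The additional-duty order on H-909 targets Zorovia, not Fenesta; it does not apply.
Duty = $19,446.08 × 11.5% = $2,236.30.
Line 3 (T-334, Fenesta, 2,181 units, $179,365.44):
Base rate for T-334 is 27%.
The additional-duty order on T-334 targets Zorovia, not Fenesta; it does not apply.
Duty = $179,365.44 × 27% = $48,428.67.
Total = $16,279.04 + $2,236.30 + $48,428.67 = $66,944.01.

$66,944.01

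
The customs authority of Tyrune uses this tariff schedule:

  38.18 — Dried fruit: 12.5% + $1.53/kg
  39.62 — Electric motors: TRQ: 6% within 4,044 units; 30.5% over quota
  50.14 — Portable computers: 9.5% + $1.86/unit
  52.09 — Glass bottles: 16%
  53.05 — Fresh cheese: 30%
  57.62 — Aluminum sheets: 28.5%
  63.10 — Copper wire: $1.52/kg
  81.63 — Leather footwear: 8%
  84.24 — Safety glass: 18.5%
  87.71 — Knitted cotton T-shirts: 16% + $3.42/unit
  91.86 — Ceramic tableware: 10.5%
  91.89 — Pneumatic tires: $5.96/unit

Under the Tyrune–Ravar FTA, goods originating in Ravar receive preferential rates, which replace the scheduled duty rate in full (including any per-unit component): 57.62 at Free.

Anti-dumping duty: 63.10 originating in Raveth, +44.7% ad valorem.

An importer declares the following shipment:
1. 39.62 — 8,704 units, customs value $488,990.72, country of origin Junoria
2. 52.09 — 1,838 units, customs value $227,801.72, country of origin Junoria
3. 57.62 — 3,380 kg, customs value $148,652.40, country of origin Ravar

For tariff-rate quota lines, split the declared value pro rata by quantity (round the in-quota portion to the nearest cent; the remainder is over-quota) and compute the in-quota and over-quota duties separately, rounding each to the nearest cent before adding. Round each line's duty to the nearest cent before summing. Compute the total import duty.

$129,928.43

Line 1 (39.62, Junoria, 8,704 units, $488,990.72):
Code 39.62 is under a tariff-rate quota (threshold 4,044 units). In-quota: 4,044 units at 6%; over-quota: 4,660 units at 30.5%.
Pro-rata value split: in-quota = $488,990.72 × 4,044/8,704 = $227,191.92; over-quota = $488,990.72 − $227,191.92 = $261,798.80.
In-quota duty = $227,191.92 × 6% = $13,631.52. Over-quota duty = $261,798.80 × 30.5% = $79,848.63.
Line duty = $13,631.52 + $79,848.63 = $93,480.15.
Line 2 (52.09, Junoria, 1,838 units, $227,801.72):
Base rate for 52.09 is 16%.
Duty = $227,801.72 × 16% = $36,448.28.
Line 3 (57.62, Ravar, 3,380 kg, $148,652.40):
Base rate for 57.62 is 28.5%.
Origin Ravar qualifies under the Tyrune–Ravar agreement and 57.62 is covered: preferential rate Free applies instead.
Duty = $148,652.40 × 0% = $0.00.
Total = $93,480.15 + $36,448.28 + $0.00 = $129,928.43.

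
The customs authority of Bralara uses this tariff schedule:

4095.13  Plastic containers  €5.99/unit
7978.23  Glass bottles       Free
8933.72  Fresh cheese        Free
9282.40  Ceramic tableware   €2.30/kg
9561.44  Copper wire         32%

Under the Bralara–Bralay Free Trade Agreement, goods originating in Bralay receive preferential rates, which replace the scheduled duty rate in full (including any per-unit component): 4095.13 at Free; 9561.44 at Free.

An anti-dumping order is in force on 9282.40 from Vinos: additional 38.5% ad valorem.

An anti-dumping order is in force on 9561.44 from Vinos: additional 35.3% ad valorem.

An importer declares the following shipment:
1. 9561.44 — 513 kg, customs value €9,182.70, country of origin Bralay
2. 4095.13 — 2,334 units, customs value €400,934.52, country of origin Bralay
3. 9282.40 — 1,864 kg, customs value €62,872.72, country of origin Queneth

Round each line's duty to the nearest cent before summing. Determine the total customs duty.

Line 1 (9561.44, Bralay, 513 kg, €9,182.70):
Base rate for 9561.44 is 32%.
Origin Bralay qualifies under the Bralara–Bralay agreement and 9561.44 is covered: preferential rate Free applies instead.
The additional-duty order on 9561.44 targets Vinos, not Bralay; it does not apply.
Duty = €9,182.70 × 0% = €0.00.
Line 2 (4095.13, Bralay, 2,334 units, €400,934.52):
Base rate for 4095.13 is €5.99/unit.
Origin Bralay qualifies under the Bralara–Bralay agreement and 4095.13 is covered: preferential rate Free applies instead.
Duty = €400,934.52 × 0% = €0.00.
Line 3 (9282.40, Queneth, 1,864 kg, €62,872.72):
Base rate for 9282.40 is €2.30/kg.
The additional-duty order on 9282.40 targets Vinos, not Queneth; it does not apply.
Duty = 1,864 × €2.30 = €4,287.20.
Total = €0.00 + €0.00 + €4,287.20 = €4,287.20.

€4,287.20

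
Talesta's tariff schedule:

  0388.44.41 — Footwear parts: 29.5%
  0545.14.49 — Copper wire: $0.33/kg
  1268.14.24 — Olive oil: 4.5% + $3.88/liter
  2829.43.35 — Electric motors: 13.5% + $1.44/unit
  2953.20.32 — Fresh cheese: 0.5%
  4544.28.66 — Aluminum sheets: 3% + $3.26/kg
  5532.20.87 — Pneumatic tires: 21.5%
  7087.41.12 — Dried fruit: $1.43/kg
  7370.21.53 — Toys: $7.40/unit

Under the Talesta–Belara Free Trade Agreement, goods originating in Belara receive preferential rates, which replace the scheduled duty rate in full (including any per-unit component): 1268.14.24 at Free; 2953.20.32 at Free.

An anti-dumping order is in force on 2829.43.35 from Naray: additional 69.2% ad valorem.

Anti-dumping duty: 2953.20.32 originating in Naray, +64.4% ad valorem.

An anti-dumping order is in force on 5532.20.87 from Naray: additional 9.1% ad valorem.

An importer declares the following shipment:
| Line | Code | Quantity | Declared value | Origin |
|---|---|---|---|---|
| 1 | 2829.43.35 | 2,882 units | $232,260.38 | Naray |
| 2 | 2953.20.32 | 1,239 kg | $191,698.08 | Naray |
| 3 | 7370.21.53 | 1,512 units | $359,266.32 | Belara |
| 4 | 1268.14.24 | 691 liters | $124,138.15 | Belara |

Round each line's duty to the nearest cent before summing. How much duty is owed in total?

Line 1 (2829.43.35, Naray, 2,882 units, $232,260.38):
Base rate for 2829.43.35 is 13.5% + $1.44/unit.
Additional duty on 2829.43.35 from Naray: +69.2%. Applied ad valorem rate: 13.5% + 69.2% = 82.7%.
Duty = $232,260.38 × 82.7% + 2,882 × $1.44 = $196,229.41.
Line 2 (2953.20.32, Naray, 1,239 kg, $191,698.08):
Base rate for 2953.20.32 is 0.5%.
2953.20.32 has an FTA preferential rate, but origin Naray is not Belara; base rate stands.
Additional duty on 2953.20.32 from Naray: +64.4%. Applied ad valorem rate: 0.5% + 64.4% = 64.9%.
Duty = $191,698.08 × 64.9% = $124,412.05.
Line 3 (7370.21.53, Belara, 1,512 units, $359,266.32):
Base rate for 7370.21.53 is $7.40/unit.
Origin Belara is the FTA partner but 7370.21.53 is not on the preference list; base rate stands.
Duty = 1,512 × $7.40 = $11,188.80.
Line 4 (1268.14.24, Belara, 691 liters, $124,138.15):
Base rate for 1268.14.24 is 4.5% + $3.88/liter.
Origin Belara qualifies under the Talesta–Belara agreement and 1268.14.24 is covered: preferential rate Free applies instead.
Duty = $124,138.15 × 0% = $0.00.
Total = $196,229.41 + $124,412.05 + $11,188.80 + $0.00 = $331,830.26.

$331,830.26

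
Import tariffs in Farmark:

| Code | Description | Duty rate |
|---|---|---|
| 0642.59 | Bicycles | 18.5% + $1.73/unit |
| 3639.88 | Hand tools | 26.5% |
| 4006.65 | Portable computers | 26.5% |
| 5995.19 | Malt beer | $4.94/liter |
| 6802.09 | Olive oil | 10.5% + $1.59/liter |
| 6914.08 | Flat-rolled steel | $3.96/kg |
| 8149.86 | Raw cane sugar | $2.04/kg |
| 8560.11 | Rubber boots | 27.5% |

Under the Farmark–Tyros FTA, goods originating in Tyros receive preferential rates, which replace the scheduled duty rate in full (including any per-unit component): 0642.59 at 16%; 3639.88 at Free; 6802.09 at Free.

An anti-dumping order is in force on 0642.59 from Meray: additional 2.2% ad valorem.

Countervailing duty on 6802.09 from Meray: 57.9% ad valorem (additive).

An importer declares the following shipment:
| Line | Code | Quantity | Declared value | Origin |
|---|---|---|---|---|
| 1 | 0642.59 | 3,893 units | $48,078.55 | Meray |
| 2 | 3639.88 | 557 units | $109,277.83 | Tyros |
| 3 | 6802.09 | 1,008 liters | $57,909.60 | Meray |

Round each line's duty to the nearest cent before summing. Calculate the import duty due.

$57,900.04

Line 1 (0642.59, Meray, 3,893 units, $48,078.55):
Base rate for 0642.59 is 18.5% + $1.73/unit.
0642.59 has an FTA preferential rate, but origin Meray is not Tyros; base rate stands.
Additional duty on 0642.59 from Meray: +2.2%. Applied ad valorem rate: 18.5% + 2.2% = 20.7%.
Duty = $48,078.55 × 20.7% + 3,893 × $1.73 = $16,687.15.
Line 2 (3639.88, Tyros, 557 units, $109,277.83):
Base rate for 3639.88 is 26.5%.
Origin Tyros qualifies under the Farmark–Tyros agreement and 3639.88 is covered: preferential rate Free applies instead.
Duty = $109,277.83 × 0% = $0.00.
Line 3 (6802.09, Meray, 1,008 liters, $57,909.60):
Base rate for 6802.09 is 10.5% + $1.59/liter.
6802.09 has an FTA preferential rate, but origin Meray is not Tyros; base rate stands.
Additional duty on 6802.09 from Meray: +57.9%. Applied ad valorem rate: 10.5% + 57.9% = 68.4%.
Duty = $57,909.60 × 68.4% + 1,008 × $1.59 = $41,212.89.
Total = $16,687.15 + $0.00 + $41,212.89 = $57,900.04.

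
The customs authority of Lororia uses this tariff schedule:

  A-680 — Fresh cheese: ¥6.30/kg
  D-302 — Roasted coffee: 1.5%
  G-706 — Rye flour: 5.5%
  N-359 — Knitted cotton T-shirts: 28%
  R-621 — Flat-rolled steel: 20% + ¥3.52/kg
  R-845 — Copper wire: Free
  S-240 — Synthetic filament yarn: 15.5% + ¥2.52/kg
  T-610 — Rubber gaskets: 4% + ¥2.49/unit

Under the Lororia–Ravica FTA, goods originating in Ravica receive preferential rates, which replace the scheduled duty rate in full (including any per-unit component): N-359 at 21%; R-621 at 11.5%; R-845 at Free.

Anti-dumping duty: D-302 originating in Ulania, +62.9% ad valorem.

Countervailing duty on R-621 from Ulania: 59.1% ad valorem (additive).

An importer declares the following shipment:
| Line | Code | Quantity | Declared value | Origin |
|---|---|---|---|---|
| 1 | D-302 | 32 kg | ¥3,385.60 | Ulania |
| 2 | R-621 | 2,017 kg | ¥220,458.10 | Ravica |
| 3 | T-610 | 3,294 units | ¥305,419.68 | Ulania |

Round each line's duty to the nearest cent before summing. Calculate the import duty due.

Line 1 (D-302, Ulania, 32 kg, ¥3,385.60):
Base rate for D-302 is 1.5%.
Additional duty on D-302 from Ulania: +62.9%. Applied ad valorem rate: 1.5% + 62.9% = 64.4%.
Duty = ¥3,385.60 × 64.4% = ¥2,180.33.
Line 2 (R-621, Ravica, 2,017 kg, ¥220,458.10):
Base rate for R-621 is 20% + ¥3.52/kg.
Origin Ravica qualifies under the Lororia–Ravica agreement and R-621 is covered: preferential rate 11.5% applies instead.
The additional-duty order on R-621 targets Ulania, not Ravica; it does not apply.
Duty = ¥220,458.10 × 11.5% = ¥25,352.68.
Line 3 (T-610, Ulania, 3,294 units, ¥305,419.68):
Base rate for T-610 is 4% + ¥2.49/unit.
Duty = ¥305,419.68 × 4% + 3,294 × ¥2.49 = ¥20,418.85.
Total = ¥2,180.33 + ¥25,352.68 + ¥20,418.85 = ¥47,951.86.

¥47,951.86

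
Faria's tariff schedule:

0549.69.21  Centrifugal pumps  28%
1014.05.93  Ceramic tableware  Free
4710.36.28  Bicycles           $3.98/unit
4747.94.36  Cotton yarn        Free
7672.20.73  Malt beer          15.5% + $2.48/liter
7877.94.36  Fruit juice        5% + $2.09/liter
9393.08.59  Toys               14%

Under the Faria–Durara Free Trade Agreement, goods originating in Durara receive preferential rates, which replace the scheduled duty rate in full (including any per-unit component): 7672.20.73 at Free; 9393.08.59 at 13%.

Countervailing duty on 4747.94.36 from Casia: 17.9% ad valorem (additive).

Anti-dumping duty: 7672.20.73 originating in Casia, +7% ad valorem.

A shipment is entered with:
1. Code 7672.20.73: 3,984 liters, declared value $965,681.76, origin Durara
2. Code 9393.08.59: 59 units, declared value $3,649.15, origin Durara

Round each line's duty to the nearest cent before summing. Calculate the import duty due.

$474.39

Line 1 (7672.20.73, Durara, 3,984 liters, $965,681.76):
Base rate for 7672.20.73 is 15.5% + $2.48/liter.
Origin Durara qualifies under the Faria–Durara agreement and 7672.20.73 is covered: preferential rate Free applies instead.
The additional-duty order on 7672.20.73 targets Casia, not Durara; it does not apply.
Duty = $965,681.76 × 0% = $0.00.
Line 2 (9393.08.59, Durara, 59 units, $3,649.15):
Base rate for 9393.08.59 is 14%.
Origin Durara qualifies under the Faria–Durara agreement and 9393.08.59 is covered: preferential rate 13% applies instead.
Duty = $3,649.15 × 13% = $474.39.
Total = $0.00 + $474.39 = $474.39.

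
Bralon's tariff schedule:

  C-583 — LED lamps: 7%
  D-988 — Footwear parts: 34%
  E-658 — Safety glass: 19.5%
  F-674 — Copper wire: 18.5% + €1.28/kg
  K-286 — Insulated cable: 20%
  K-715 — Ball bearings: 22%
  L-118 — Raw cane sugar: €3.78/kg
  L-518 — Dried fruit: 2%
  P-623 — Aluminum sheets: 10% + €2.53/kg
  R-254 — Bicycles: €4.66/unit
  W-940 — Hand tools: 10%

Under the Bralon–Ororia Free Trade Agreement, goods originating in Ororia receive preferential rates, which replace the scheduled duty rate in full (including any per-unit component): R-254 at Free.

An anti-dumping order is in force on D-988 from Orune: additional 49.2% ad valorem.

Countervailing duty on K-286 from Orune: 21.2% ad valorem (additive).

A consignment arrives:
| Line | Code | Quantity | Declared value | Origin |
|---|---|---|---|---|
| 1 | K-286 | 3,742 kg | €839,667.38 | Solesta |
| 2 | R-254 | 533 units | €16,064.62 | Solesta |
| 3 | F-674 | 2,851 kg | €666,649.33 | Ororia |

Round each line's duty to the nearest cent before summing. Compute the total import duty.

€297,396.67

Line 1 (K-286, Solesta, 3,742 kg, €839,667.38):
Base rate for K-286 is 20%.
The additional-duty order on K-286 targets Orune, not Solesta; it does not apply.
Duty = €839,667.38 × 20% = €167,933.48.
Line 2 (R-254, Solesta, 533 units, €16,064.62):
Base rate for R-254 is €4.66/unit.
R-254 has an FTA preferential rate, but origin Solesta is not Ororia; base rate stands.
Duty = 533 × €4.66 = €2,483.78.
Line 3 (F-674, Ororia, 2,851 kg, €666,649.33):
Base rate for F-674 is 18.5% + €1.28/kg.
Origin Ororia is the FTA partner but F-674 is not on the preference list; base rate stands.
Duty = €666,649.33 × 18.5% + 2,851 × €1.28 = €126,979.41.
Total = €167,933.48 + €2,483.78 + €126,979.41 = €297,396.67.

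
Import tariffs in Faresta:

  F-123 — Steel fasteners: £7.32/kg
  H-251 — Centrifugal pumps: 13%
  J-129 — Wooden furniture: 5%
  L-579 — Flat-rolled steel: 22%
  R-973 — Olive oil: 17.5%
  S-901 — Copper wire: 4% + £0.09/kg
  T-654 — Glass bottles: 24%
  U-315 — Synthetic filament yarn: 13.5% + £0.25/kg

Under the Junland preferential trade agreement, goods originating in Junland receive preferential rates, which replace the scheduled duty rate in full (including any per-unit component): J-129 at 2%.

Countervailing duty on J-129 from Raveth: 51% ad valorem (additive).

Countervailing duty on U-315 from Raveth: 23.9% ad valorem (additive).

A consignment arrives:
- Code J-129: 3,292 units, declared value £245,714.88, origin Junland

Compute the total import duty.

£4,914.30

Line 1 (J-129, Junland, 3,292 units, £245,714.88):
Base rate for J-129 is 5%.
Origin Junland qualifies under the Faresta–Junland agreement and J-129 is covered: preferential rate 2% applies instead.
The additional-duty order on J-129 targets Raveth, not Junland; it does not apply.
Duty = £245,714.88 × 2% = £4,914.30.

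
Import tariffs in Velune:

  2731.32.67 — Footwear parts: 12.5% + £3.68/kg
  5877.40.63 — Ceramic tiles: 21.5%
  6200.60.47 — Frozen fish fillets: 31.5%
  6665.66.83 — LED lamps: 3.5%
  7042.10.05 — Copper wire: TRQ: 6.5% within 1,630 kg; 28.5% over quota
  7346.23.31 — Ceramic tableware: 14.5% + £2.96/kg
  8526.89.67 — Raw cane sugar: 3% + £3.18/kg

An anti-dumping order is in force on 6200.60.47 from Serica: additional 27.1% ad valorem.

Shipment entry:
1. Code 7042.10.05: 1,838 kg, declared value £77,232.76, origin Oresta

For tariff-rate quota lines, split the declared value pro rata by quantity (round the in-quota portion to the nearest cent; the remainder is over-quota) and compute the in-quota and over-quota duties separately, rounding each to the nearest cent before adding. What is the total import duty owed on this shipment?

Line 1 (7042.10.05, Oresta, 1,838 kg, £77,232.76):
Code 7042.10.05 is under a tariff-rate quota (threshold 1,630 kg). In-quota: 1,630 kg at 6.5%; over-quota: 208 kg at 28.5%.
Pro-rata value split: in-quota = £77,232.76 × 1,630/1,838 = £68,492.60; over-quota = £77,232.76 − £68,492.60 = £8,740.16.
In-quota duty = £68,492.60 × 6.5% = £4,452.02. Over-quota duty = £8,740.16 × 28.5% = £2,490.95.
Line duty = £4,452.02 + £2,490.95 = £6,942.97.

£6,942.97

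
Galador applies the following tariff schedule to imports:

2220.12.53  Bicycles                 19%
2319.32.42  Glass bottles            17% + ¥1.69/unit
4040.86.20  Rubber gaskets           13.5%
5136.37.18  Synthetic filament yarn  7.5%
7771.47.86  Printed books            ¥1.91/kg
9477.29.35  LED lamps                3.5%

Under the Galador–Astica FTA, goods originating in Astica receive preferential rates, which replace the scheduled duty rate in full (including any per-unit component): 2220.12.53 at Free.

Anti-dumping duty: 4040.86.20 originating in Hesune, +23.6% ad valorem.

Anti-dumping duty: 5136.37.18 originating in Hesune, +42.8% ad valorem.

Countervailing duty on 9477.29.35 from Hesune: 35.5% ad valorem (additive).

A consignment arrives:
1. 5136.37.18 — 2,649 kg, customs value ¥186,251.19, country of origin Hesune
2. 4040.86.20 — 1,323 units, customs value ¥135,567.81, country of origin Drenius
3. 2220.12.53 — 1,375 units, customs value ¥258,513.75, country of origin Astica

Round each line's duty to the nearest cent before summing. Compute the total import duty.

¥111,986.00

Line 1 (5136.37.18, Hesune, 2,649 kg, ¥186,251.19):
Base rate for 5136.37.18 is 7.5%.
Additional duty on 5136.37.18 from Hesune: +42.8%. Applied ad valorem rate: 7.5% + 42.8% = 50.3%.
Duty = ¥186,251.19 × 50.3% = ¥93,684.35.
Line 2 (4040.86.20, Drenius, 1,323 units, ¥135,567.81):
Base rate for 4040.86.20 is 13.5%.
The additional-duty order on 4040.86.20 targets Hesune, not Drenius; it does not apply.
Duty = ¥135,567.81 × 13.5% = ¥18,301.65.
Line 3 (2220.12.53, Astica, 1,375 units, ¥258,513.75):
Base rate for 2220.12.53 is 19%.
Origin Astica qualifies under the Galador–Astica agreement and 2220.12.53 is covered: preferential rate Free applies instead.
Duty = ¥258,513.75 × 0% = ¥0.00.
Total = ¥93,684.35 + ¥18,301.65 + ¥0.00 = ¥111,986.00.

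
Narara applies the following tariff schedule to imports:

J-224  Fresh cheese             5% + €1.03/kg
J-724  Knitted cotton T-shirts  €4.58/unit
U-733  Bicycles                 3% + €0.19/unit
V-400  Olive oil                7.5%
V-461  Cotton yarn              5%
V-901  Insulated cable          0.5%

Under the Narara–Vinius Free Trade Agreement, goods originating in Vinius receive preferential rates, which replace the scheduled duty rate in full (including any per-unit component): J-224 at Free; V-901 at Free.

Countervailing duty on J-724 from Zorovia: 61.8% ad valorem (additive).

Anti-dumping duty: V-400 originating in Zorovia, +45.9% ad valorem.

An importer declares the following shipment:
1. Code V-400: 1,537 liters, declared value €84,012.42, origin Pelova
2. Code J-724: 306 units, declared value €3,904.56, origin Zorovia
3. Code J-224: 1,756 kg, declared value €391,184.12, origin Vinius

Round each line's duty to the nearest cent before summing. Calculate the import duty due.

Line 1 (V-400, Pelova, 1,537 liters, €84,012.42):
Base rate for V-400 is 7.5%.
The additional-duty order on V-400 targets Zorovia, not Pelova; it does not apply.
Duty = €84,012.42 × 7.5% = €6,300.93.
Line 2 (J-724, Zorovia, 306 units, €3,904.56):
Base rate for J-724 is €4.58/unit.
Additional duty on J-724 from Zorovia: +61.8% ad valorem. Applied ad valorem rate = 61.8%.
Duty = €3,904.56 × 61.8% + 306 × €4.58 = €3,814.50.
Line 3 (J-224, Vinius, 1,756 kg, €391,184.12):
Base rate for J-224 is 5% + €1.03/kg.
Origin Vinius qualifies under the Narara–Vinius agreement and J-224 is covered: preferential rate Free applies instead.
Duty = €391,184.12 × 0% = €0.00.
Total = €6,300.93 + €3,814.50 + €0.00 = €10,115.43.

€10,115.43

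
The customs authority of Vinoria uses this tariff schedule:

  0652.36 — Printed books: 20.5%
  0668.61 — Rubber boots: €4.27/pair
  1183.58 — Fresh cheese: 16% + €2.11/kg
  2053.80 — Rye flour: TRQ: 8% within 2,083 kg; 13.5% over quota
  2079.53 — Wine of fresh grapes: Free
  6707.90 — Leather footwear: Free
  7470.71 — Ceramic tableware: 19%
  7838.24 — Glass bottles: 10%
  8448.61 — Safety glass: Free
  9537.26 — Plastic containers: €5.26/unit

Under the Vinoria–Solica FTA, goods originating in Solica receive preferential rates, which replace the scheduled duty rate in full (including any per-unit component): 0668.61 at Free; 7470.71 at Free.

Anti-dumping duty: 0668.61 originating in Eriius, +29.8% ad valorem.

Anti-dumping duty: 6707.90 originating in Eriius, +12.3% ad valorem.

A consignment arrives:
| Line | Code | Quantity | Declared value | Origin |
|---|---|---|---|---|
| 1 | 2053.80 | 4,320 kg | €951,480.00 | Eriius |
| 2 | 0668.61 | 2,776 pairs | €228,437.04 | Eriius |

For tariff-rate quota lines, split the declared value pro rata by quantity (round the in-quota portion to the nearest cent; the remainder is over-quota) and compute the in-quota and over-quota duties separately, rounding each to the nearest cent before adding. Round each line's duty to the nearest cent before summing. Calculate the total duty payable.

Line 1 (2053.80, Eriius, 4,320 kg, €951,480.00):
Code 2053.80 is under a tariff-rate quota (threshold 2,083 kg). In-quota: 2,083 kg at 8%; over-quota: 2,237 kg at 13.5%.
Pro-rata value split: in-quota = €951,480.00 × 2,083/4,320 = €458,780.75; over-quota = €951,480.00 − €458,780.75 = €492,699.25.
In-quota duty = €458,780.75 × 8% = €36,702.46. Over-quota duty = €492,699.25 × 13.5% = €66,514.40.
Line duty = €36,702.46 + €66,514.40 = €103,216.86.
Line 2 (0668.61, Eriius, 2,776 pairs, €228,437.04):
Base rate for 0668.61 is €4.27/pair.
0668.61 has an FTA preferential rate, but origin Eriius is not Solica; base rate stands.
Additional duty on 0668.61 from Eriius: +29.8% ad valorem. Applied ad valorem rate = 29.8%.
Duty = €228,437.04 × 29.8% + 2,776 × €4.27 = €79,927.76.
Total = €103,216.86 + €79,927.76 = €183,144.62.

€183,144.62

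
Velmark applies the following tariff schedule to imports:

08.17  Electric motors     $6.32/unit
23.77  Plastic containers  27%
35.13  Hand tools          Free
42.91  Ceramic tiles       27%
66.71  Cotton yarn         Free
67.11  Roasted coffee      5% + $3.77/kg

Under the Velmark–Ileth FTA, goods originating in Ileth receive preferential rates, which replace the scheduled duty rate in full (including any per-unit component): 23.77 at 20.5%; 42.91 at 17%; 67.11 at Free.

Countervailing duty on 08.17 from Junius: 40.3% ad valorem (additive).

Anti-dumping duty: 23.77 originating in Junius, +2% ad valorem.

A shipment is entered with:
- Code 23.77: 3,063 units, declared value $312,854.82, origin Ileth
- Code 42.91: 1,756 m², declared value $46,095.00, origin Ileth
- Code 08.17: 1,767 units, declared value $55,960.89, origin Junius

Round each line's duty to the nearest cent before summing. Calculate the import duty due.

Line 1 (23.77, Ileth, 3,063 units, $312,854.82):
Base rate for 23.77 is 27%.
Origin Ileth qualifies under the Velmark–Ileth agreement and 23.77 is covered: preferential rate 20.5% applies instead.
The additional-duty order on 23.77 targets Junius, not Ileth; it does not apply.
Duty = $312,854.82 × 20.5% = $64,135.24.
Line 2 (42.91, Ileth, 1,756 m², $46,095.00):
Base rate for 42.91 is 27%.
Origin Ileth qualifies under the Velmark–Ileth agreement and 42.91 is covered: preferential rate 17% applies instead.
Duty = $46,095.00 × 17% = $7,836.15.
Line 3 (08.17, Junius, 1,767 units, $55,960.89):
Base rate for 08.17 is $6.32/unit.
Additional duty on 08.17 from Junius: +40.3% ad valorem. Applied ad valorem rate = 40.3%.
Duty = $55,960.89 × 40.3% + 1,767 × $6.32 = $33,719.68.
Total = $64,135.24 + $7,836.15 + $33,719.68 = $105,691.07.

$105,691.07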